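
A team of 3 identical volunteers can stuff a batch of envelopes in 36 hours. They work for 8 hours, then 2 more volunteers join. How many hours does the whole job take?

124/5 hours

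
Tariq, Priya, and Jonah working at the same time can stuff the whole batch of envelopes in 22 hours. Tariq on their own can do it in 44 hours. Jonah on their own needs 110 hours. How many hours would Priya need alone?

Combined rate is 1/22 per hour.
Known contribution: 1/44 + 1/110 = (5 + 2)/220 = 7/220 per hour.
So Priya's rate is 1/22 − 7/220 = 3/220, meaning 220/3 hours alone.

220/3 hours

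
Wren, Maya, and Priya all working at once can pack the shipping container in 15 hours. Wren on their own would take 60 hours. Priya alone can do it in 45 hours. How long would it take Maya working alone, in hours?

36 hours

Combined rate is 1/15 per hour.
Known contribution: 1/60 + 1/45 = (3 + 4)/180 = 7/180 per hour.
So Maya's rate is 1/15 − 7/180 = 1/36, meaning 36 hours alone.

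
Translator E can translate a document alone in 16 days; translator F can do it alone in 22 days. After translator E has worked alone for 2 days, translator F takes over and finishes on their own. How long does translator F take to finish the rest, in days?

77/4 days

In 2 days translator E does 2/16 = 1/8 of the job, leaving 7/8.
Translator F works at 1/22 per day, so finishing takes 7/8 ÷ 1/22 = 77/4 days.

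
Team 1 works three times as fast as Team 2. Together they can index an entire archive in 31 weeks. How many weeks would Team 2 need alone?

Let Team 2's rate be r; then Team 1's rate is 3r, so together (3 + 1)r = 4r = 1/31.
Thus r = 1/124 per week.
Team 2 alone: 124 weeks; Team 1 alone: 124/3 weeks.

124 weeks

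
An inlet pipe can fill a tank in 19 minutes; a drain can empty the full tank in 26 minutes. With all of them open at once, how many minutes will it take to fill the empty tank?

Net rate = 1/19 − 1/26 = (26 − 19)/494 = 7/494 per minute.
Filling time = 1 ÷ (7/494) = 494/7 minutes.

494/7 minutes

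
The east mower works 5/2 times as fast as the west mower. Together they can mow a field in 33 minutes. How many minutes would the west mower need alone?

231/2 minutes

Let the west mower's rate be r; then the east mower's rate is (5/2)r, so together (5/2 + 1)r = (7/2)r = 1/33.
Thus r = 2/231 per minute.
The west mower alone: 231/2 minutes; the east mower alone: 231/5 minutes.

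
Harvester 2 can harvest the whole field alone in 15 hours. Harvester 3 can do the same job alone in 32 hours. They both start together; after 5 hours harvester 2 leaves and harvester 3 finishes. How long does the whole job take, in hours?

In the first 5 hours the combined rate is 47/480, so 47/96 of the job is done, leaving 49/96.
After harvester 2 leaves the rate is 1/32 per hour; the remaining 49/96 takes 49/3 hours.
Total = 5 + 49/3 = 64/3 hours.

64/3 hours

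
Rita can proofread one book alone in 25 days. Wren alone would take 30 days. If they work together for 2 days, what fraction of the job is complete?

Combined rate: 1/25 + 1/30 = (6 + 5)/150 = 11/150 per day.
In 2 days they complete 2·11/150 = 11/75 of the job.

11/75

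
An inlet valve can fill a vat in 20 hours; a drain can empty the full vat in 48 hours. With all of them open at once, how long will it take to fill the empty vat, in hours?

Net rate = 1/20 − 1/48 = (12 − 5)/240 = 7/240 per hour.
Filling time = 1 ÷ (7/240) = 240/7 hours.

240/7 hours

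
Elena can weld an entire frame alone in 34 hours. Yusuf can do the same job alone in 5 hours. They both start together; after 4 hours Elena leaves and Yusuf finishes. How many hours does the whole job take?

75/17 hours

In the first 4 hours the combined rate is 39/170, so 78/85 of the job is done, leaving 7/85.
After Elena leaves the rate is 1/5 per hour; the remaining 7/85 takes 7/17 hours.
Total = 4 + 7/17 = 75/17 hours.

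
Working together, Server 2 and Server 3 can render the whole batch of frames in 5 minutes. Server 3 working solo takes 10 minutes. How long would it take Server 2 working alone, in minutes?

Combined rate is 1/5 per minute.
Known contribution: 1/10 per minute.
So Server 2's rate is 1/5 − 1/10 = 1/10, meaning 10 minutes alone.

10 minutes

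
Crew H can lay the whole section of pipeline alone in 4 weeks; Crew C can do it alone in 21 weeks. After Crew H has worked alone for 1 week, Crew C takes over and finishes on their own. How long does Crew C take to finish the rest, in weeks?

63/4 weeks

In 1 week Crew H does 1/4 of the job, leaving 3/4.
Crew C works at 1/21 per week, so finishing takes 3/4 ÷ 1/21 = 63/4 weeks.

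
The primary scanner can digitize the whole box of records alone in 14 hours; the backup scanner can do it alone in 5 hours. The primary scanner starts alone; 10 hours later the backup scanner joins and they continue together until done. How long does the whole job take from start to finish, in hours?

In 10 hours the primary scanner does 10/14 = 5/7 of the job, leaving 2/7.
The primary scanner and the backup scanner together work at 19/70 per hour, so finishing takes 2/7 ÷ 19/70 = 20/19 hours.
Total time = 10 + 20/19 = 210/19 hours.

210/19 hours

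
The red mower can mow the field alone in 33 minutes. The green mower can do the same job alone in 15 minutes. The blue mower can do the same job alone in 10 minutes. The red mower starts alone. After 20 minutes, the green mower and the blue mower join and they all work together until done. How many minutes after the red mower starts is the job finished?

22 minutes

In the first 20 minutes the red mower alone does 20/33 of the job, leaving 13/33.
Once everyone is working, combined rate: 1/33 + 1/15 + 1/10 = (10 + 22 + 33)/330 = 65/330 = 13/66 per minute.
Remaining 13/33 at 13/66 per minute takes 2 minutes.
Total from the start = 20 + 2 = 22 minutes.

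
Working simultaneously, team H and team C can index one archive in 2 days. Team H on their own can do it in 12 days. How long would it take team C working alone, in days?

12/5 days

Combined rate is 1/2 per day.
Known contribution: 1/12 per day.
So team C's rate is 1/2 − 1/12 = 5/12, meaning 12/5 days alone.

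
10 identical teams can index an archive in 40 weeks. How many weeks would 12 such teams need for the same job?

Total work is 10·40 = 400 team-weeks.
With 12 teams: 400/12 = 100/3 weeks.

100/3 weeks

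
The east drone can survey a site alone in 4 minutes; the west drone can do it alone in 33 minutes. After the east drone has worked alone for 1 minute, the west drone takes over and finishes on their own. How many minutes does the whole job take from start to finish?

103/4 minutes

In 1 minute the east drone does 1/4 of the job, leaving 3/4.
The west drone works at 1/33 per minute, so finishing takes 3/4 ÷ 1/33 = 99/4 minutes.
Total time = 1 + 99/4 = 103/4 minutes.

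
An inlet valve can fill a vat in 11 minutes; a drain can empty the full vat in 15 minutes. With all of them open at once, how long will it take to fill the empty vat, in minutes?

165/4 minutes

Net rate = 1/11 − 1/15 = (15 − 11)/165 = 4/165 per minute.
Filling time = 1 ÷ (4/165) = 165/4 minutes.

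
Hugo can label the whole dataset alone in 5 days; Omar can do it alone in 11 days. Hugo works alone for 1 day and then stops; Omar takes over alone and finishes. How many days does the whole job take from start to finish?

49/5 days

In 1 day Hugo does 1/5 of the job, leaving 4/5.
Omar works at 1/11 per day, so finishing takes 4/5 ÷ 1/11 = 44/5 days.
Total time = 1 + 44/5 = 49/5 days.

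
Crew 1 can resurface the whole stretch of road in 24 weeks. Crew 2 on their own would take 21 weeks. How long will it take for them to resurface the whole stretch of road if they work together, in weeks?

56/5 weeks

Combined rate: 1/24 + 1/21 = (7 + 8)/168 = 15/168 = 5/56 per week.
Time = 1 ÷ (5/56) = 56/5 weeks.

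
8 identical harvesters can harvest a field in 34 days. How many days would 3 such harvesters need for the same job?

272/3 days

Total work is 8·34 = 272 harvester-days.
With 3 harvesters: 272/3 days.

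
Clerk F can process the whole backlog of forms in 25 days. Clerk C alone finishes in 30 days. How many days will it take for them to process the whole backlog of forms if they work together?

150/11 days

Combined rate: 1/25 + 1/30 = (6 + 5)/150 = 11/150 per day.
Time = 1 ÷ (11/150) = 150/11 days.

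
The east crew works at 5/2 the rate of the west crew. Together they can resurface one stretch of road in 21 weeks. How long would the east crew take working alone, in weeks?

147/5 weeks

Let the west crew's rate be r; then the east crew's rate is (5/2)r, so together (5/2 + 1)r = (7/2)r = 1/21.
Thus r = 2/147 per week.
The west crew alone: 147/2 weeks; the east crew alone: 147/5 weeks.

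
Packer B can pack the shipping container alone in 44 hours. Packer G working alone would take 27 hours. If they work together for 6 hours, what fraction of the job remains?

127/198

Combined rate: 1/44 + 1/27 = (27 + 44)/1188 = 71/1188 per hour.
In 6 hours they complete 6·71/1188 = 71/198 of the job.
So 127/198 remains.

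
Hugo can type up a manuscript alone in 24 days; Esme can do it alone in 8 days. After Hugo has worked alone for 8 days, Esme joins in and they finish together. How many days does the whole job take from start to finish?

In 8 days Hugo does 8/24 = 1/3 of the job, leaving 2/3.
Hugo and Esme together work at 1/6 per day, so finishing takes 2/3 ÷ 1/6 = 4 days.
Total time = 8 + 4 = 12 days.

12 days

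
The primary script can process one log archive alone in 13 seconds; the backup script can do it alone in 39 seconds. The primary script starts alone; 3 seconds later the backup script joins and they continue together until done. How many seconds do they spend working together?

15/2 seconds

In 3 seconds the primary script does 3/13 of the job, leaving 10/13.
The primary script and the backup script together work at 4/39 per second, so finishing takes 10/13 ÷ 4/39 = 15/2 seconds.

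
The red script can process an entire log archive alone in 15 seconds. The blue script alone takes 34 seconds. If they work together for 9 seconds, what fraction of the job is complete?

147/170

Combined rate: 1/15 + 1/34 = (34 + 15)/510 = 49/510 per second.
In 9 seconds they complete 9·49/510 = 147/170 of the job.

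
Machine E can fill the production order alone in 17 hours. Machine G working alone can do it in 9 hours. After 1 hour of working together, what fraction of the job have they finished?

26/153

Combined rate: 1/17 + 1/9 = (9 + 17)/153 = 26/153 per hour.
In 1 hour they complete 1·26/153 = 26/153 of the job.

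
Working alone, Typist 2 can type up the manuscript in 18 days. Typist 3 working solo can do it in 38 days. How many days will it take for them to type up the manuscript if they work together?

With two workers the combined time is the product over the sum: 18·38/(18+38) = 684/56 = 171/14 days.

171/14 days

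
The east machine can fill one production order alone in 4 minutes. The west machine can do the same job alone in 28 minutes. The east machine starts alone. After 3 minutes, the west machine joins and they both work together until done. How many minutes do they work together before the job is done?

7/8 minutes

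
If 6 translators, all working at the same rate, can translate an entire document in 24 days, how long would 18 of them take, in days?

8 days

Total work is 6·24 = 144 translator-days.
With 18 translators: 144/18 = 8 days.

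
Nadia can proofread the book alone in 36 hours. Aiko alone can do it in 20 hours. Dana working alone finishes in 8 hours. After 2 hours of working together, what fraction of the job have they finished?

Combined rate: 1/36 + 1/20 + 1/8 = (10 + 18 + 45)/360 = 73/360 per hour.
In 2 hours they complete 2·73/360 = 73/180 of the job.

73/180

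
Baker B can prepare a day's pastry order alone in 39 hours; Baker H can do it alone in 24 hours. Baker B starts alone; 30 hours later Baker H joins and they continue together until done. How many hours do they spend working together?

24/7 hours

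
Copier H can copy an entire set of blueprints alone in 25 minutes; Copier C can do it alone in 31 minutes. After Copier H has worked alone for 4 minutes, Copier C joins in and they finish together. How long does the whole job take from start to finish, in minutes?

In 4 minutes Copier H does 4/25 of the job, leaving 21/25.
Copier H and Copier C together work at 56/775 per minute, so finishing takes 21/25 ÷ 56/775 = 93/8 minutes.
Total time = 4 + 93/8 = 125/8 minutes.

125/8 minutes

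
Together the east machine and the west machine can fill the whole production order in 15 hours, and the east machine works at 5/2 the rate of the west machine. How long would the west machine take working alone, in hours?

105/2 hours

Let the west machine's rate be r; then the east machine's rate is (5/2)r, so together (5/2 + 1)r = (7/2)r = 1/15.
Thus r = 2/105 per hour.
The west machine alone: 105/2 hours; the east machine alone: 21 hours.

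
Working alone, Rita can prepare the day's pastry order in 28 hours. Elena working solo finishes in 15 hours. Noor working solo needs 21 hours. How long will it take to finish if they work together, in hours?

Combined rate: 1/28 + 1/15 + 1/21 = (15 + 28 + 20)/420 = 63/420 = 3/20 per hour.
Time = 1 ÷ (3/20) = 20/3 hours.

20/3 hours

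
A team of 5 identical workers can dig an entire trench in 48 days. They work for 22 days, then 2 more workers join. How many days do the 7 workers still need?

One worker does 1/240 of the job per day.
After 22 days with 5 workers, 11/24 is done (13/24 left).
With 7 workers the rate is 7/240, so the rest takes 13/24 ÷ 7/240 = 130/7 days.

130/7 days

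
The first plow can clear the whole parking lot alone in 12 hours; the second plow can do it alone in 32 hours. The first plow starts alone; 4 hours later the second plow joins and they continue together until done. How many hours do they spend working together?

64/11 hours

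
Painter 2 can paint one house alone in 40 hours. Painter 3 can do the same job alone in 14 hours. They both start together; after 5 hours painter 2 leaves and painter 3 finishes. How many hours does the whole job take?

In the first 5 hours the combined rate is 27/280, so 27/56 of the job is done, leaving 29/56.
After painter 2 leaves the rate is 1/14 per hour; the remaining 29/56 takes 29/4 hours.
Total = 5 + 29/4 = 49/4 hours.

49/4 hours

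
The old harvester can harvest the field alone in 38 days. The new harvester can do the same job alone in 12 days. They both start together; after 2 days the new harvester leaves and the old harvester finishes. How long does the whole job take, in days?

In the first 2 days the combined rate is 25/228, so 25/114 of the job is done, leaving 89/114.
After the new harvester leaves the rate is 1/38 per day; the remaining 89/114 takes 89/3 days.
Total = 2 + 89/3 = 95/3 days.

95/3 days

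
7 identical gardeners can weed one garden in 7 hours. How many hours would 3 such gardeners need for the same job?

49/3 hours

Total work is 7·7 = 49 gardener-hours.
With 3 gardeners: 49/3 hours.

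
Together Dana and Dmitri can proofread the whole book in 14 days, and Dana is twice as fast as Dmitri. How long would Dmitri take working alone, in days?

Let Dmitri's rate be r; then Dana's rate is 2r, so together (2 + 1)r = 3r = 1/14.
Thus r = 1/42 per day.
Dmitri alone: 42 days; Dana alone: 21 days.

42 days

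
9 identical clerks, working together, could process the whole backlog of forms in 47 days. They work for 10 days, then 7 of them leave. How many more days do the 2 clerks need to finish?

One clerk does 1/423 of the job per day.
After 10 days with 9 clerks, 10/47 is done (37/47 left).
With 2 clerks the rate is 2/423, so the rest takes 37/47 ÷ 2/423 = 333/2 days.

333/2 days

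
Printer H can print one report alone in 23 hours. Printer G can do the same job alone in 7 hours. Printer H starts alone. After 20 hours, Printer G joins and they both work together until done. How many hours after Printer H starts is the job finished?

207/10 hours

In the first 20 hours Printer H alone does 20/23 of the job, leaving 3/23.
Once everyone is working, combined rate: 1/23 + 1/7 = (7 + 23)/161 = 30/161 per hour.
Remaining 3/23 at 30/161 per hour takes 7/10 hours.
Total from the start = 20 + 7/10 = 207/10 hours.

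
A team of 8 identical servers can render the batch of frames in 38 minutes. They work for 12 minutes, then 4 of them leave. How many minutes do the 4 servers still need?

52 minutes

One server does 1/304 of the job per minute.
After 12 minutes with 8 servers, 6/19 is done (13/19 left).
With 4 servers the rate is 4/304 = 1/76, so the rest takes 13/19 ÷ 1/76 = 52 minutes.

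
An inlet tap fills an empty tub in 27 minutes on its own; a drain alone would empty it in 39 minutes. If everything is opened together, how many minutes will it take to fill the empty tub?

Net rate = 1/27 − 1/39 = (13 − 9)/351 = 4/351 per minute.
Filling time = 1 ÷ (4/351) = 351/4 minutes.

351/4 minutes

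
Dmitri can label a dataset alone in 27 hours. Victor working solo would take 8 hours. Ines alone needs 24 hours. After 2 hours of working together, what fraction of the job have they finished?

11/27

Combined rate: 1/27 + 1/8 + 1/24 = (8 + 27 + 9)/216 = 44/216 = 11/54 per hour.
In 2 hours they complete 2·11/54 = 11/27 of the job.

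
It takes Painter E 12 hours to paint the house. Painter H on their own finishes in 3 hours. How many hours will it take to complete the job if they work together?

Combined rate: 1/12 + 1/3 = (1 + 4)/12 = 5/12 per hour.
Time = 1 ÷ (5/12) = 12/5 hours.

12/5 hours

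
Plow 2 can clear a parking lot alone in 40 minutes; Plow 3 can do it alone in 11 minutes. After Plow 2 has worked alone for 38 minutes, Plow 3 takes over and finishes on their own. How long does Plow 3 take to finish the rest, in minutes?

In 38 minutes Plow 2 does 38/40 = 19/20 of the job, leaving 1/20.
Plow 3 works at 1/11 per minute, so finishing takes 1/20 ÷ 1/11 = 11/20 minutes.

11/20 minutes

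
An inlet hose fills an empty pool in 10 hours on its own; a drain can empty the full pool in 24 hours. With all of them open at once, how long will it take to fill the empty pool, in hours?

120/7 hours

Net rate = 1/10 − 1/24 = (12 − 5)/120 = 7/120 per hour.
Filling time = 1 ÷ (7/120) = 120/7 hours.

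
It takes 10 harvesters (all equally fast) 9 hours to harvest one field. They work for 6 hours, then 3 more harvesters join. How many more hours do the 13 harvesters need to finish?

One harvester does 1/90 of the job per hour.
After 6 hours with 10 harvesters, 2/3 is done (1/3 left).
With 13 harvesters the rate is 13/90, so the rest takes 1/3 ÷ 13/90 = 30/13 hours.

30/13 hours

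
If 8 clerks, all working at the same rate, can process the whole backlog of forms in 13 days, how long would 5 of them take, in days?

Total work is 8·13 = 104 clerk-days.
With 5 clerks: 104/5 days.

104/5 days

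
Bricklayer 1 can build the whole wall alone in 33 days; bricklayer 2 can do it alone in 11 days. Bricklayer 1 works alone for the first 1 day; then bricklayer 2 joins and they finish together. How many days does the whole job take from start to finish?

9 days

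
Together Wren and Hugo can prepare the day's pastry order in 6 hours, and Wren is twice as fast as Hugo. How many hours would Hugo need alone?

18 hours

Let Hugo's rate be r; then Wren's rate is 2r, so together (2 + 1)r = 3r = 1/6.
Thus r = 1/18 per hour.
Hugo alone: 18 hours; Wren alone: 9 hours.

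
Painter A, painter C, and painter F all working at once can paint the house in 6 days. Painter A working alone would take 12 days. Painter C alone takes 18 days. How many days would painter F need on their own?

Combined rate is 1/6 per day.
Known contribution: 1/12 + 1/18 = (3 + 2)/36 = 5/36 per day.
So painter F's rate is 1/6 − 5/36 = 1/36, meaning 36 days alone.

36 days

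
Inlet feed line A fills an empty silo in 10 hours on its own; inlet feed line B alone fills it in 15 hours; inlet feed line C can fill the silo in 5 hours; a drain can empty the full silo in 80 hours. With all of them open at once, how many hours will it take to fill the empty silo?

Net rate = 1/10 + 1/15 + 1/5 − 1/80 = (24 + 16 + 48 − 3)/240 = 85/240 = 17/48 per hour.
Filling time = 1 ÷ (17/48) = 48/17 hours.

48/17 hours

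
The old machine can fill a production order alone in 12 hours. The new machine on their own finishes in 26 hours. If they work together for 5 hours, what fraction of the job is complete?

Combined rate: 1/12 + 1/26 = (13 + 6)/156 = 19/156 per hour.
In 5 hours they complete 5·19/156 = 95/156 of the job.

95/156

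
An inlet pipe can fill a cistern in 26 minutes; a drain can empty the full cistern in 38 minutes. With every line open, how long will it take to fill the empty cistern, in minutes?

247/3 minutes

Net rate = 1/26 − 1/38 = (19 − 13)/494 = 6/494 = 3/247 per minute.
Filling time = 1 ÷ (3/247) = 247/3 minutes.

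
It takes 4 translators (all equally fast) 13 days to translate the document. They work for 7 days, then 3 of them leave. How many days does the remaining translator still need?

24 days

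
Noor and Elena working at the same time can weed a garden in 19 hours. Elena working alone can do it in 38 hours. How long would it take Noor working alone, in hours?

Combined rate is 1/19 per hour.
Known contribution: 1/38 per hour.
So Noor's rate is 1/19 − 1/38 = 1/38, meaning 38 hours alone.

38 hours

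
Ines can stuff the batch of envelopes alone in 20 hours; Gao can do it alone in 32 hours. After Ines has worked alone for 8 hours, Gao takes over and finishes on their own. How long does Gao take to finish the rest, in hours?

In 8 hours Ines does 8/20 = 2/5 of the job, leaving 3/5.
Gao works at 1/32 per hour, so finishing takes 3/5 ÷ 1/32 = 96/5 hours.

96/5 hours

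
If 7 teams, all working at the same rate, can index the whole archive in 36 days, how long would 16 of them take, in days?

Total work is 7·36 = 252 team-days.
With 16 teams: 252/16 = 63/4 days.

63/4 days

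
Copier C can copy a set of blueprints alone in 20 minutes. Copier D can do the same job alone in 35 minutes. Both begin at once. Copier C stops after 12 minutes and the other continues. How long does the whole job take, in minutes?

14 minutes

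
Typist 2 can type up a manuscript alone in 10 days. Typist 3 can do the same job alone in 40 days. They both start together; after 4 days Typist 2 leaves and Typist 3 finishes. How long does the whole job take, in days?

In the first 4 days the combined rate is 1/8, so 1/2 of the job is done, leaving 1/2.
After Typist 2 leaves the rate is 1/40 per day; the remaining 1/2 takes 20 days.
Total = 4 + 20 = 24 days.

24 days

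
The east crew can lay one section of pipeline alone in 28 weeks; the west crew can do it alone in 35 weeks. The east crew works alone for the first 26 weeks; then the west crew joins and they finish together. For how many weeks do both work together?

10/9 weeks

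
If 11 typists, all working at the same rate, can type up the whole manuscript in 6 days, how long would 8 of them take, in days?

33/4 days

Total work is 11·6 = 66 typist-days.
With 8 typists: 66/8 = 33/4 days.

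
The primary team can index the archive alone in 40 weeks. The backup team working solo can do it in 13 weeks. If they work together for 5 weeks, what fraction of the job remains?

Combined rate: 1/40 + 1/13 = (13 + 40)/520 = 53/520 per week.
In 5 weeks they complete 5·53/520 = 53/104 of the job.
So 51/104 remains.

51/104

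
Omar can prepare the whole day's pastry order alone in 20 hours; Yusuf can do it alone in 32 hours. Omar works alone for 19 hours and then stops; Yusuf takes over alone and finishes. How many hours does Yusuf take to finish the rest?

8/5 hours

In 19 hours Omar does 19/20 of the job, leaving 1/20.
Yusuf works at 1/32 per hour, so finishing takes 1/20 ÷ 1/32 = 8/5 hours.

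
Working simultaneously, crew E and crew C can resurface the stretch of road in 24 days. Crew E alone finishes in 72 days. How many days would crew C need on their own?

Combined rate is 1/24 per day.
Known contribution: 1/72 per day.
So crew C's rate is 1/24 − 1/72 = 1/36, meaning 36 days alone.

36 days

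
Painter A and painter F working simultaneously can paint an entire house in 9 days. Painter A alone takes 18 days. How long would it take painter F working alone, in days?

Combined rate is 1/9 per day.
Known contribution: 1/18 per day.
So painter F's rate is 1/9 − 1/18 = 1/18, meaning 18 days alone.

18 days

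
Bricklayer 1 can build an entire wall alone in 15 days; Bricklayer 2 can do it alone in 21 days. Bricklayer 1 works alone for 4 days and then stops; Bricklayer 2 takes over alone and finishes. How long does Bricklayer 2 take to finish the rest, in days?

In 4 days Bricklayer 1 does 4/15 of the job, leaving 11/15.
Bricklayer 2 works at 1/21 per day, so finishing takes 11/15 ÷ 1/21 = 77/5 days.

77/5 days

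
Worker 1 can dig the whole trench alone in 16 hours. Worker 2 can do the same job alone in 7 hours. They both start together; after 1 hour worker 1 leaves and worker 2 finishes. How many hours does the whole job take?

105/16 hours

In the first 1 hour the combined rate is 23/112, so 23/112 of the job is done, leaving 89/112.
After worker 1 leaves the rate is 1/7 per hour; the remaining 89/112 takes 89/16 hours.
Total = 1 + 89/16 = 105/16 hours.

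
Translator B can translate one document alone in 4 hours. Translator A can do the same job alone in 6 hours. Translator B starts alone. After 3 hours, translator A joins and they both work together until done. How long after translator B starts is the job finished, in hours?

In the first 3 hours translator B alone does 3/4 of the job, leaving 1/4.
Once everyone is working, combined rate: 1/4 + 1/6 = (3 + 2)/12 = 5/12 per hour.
Remaining 1/4 at 5/12 per hour takes 3/5 hours.
Total from the start = 3 + 3/5 = 18/5 hours.

18/5 hours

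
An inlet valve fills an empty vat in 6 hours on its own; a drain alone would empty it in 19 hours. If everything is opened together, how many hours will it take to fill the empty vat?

Net rate = 1/6 − 1/19 = (19 − 6)/114 = 13/114 per hour.
Filling time = 1 ÷ (13/114) = 114/13 hours.

114/13 hours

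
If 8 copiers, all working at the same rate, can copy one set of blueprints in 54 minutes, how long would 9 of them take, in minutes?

48 minutes

Total work is 8·54 = 432 copier-minutes.
With 9 copiers: 432/9 = 48 minutes.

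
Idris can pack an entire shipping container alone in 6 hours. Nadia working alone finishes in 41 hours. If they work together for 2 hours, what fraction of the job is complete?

47/123

Combined rate: 1/6 + 1/41 = (41 + 6)/246 = 47/246 per hour.
In 2 hours they complete 2·47/246 = 47/123 of the job.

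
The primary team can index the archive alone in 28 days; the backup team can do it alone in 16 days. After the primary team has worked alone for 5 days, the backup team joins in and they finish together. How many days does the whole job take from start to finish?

In 5 days the primary team does 5/28 of the job, leaving 23/28.
The primary team and the backup team together work at 11/112 per day, so finishing takes 23/28 ÷ 11/112 = 92/11 days.
Total time = 5 + 92/11 = 147/11 days.

147/11 days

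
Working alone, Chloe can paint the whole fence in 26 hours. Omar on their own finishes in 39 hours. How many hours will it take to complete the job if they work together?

78/5 hours

With two workers the combined time is the product over the sum: 26·39/(26+39) = 1014/65 = 78/5 hours.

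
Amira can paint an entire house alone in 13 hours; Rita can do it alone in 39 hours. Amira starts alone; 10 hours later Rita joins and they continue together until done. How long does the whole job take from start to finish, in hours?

49/4 hours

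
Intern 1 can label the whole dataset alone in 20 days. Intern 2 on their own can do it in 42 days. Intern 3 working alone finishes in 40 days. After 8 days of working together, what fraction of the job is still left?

Combined rate: 1/20 + 1/42 + 1/40 = (42 + 20 + 21)/840 = 83/840 per day.
In 8 days they complete 8·83/840 = 83/105 of the job.
So 22/105 remains.

22/105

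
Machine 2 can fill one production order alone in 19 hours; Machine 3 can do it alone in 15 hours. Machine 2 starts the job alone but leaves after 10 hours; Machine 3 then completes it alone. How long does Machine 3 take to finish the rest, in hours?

In 10 hours Machine 2 does 10/19 of the job, leaving 9/19.
Machine 3 works at 1/15 per hour, so finishing takes 9/19 ÷ 1/15 = 135/19 hours.

135/19 hours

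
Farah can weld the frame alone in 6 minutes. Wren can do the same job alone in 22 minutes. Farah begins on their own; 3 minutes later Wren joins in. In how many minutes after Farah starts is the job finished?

In the first 3 minutes Farah alone does 3/6 = 1/2 of the job, leaving 1/2.
Once everyone is working, combined rate: 1/6 + 1/22 = (11 + 3)/66 = 14/66 = 7/33 per minute.
Remaining 1/2 at 7/33 per minute takes 33/14 minutes.
Total from the start = 3 + 33/14 = 75/14 minutes.

75/14 minutes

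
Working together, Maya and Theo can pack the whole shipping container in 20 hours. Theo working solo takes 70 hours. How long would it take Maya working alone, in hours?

Combined rate is 1/20 per hour.
Known contribution: 1/70 per hour.
So Maya's rate is 1/20 − 1/70 = 1/28, meaning 28 hours alone.

28 hours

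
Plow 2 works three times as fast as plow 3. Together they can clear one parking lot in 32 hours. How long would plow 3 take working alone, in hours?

128 hours

Let plow 3's rate be r; then plow 2's rate is 3r, so together (3 + 1)r = 4r = 1/32.
Thus r = 1/128 per hour.
Plow 3 alone: 128 hours; plow 2 alone: 128/3 hours.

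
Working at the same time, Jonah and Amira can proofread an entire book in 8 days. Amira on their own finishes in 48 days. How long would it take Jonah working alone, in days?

Combined rate is 1/8 per day.
Known contribution: 1/48 per day.
So Jonah's rate is 1/8 − 1/48 = 5/48, meaning 48/5 days alone.

48/5 days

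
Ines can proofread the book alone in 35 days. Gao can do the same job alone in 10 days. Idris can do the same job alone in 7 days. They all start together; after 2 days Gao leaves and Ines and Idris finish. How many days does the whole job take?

14/3 days

In the first 2 days the combined rate is 19/70, so 19/35 of the job is done, leaving 16/35.
After Gao leaves the rate is 6/35 per day; the remaining 16/35 takes 8/3 days.
Total = 2 + 8/3 = 14/3 days.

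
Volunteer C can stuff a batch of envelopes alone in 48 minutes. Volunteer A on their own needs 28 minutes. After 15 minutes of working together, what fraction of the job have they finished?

Combined rate: 1/48 + 1/28 = (7 + 12)/336 = 19/336 per minute.
In 15 minutes they complete 15·19/336 = 95/112 of the job.

95/112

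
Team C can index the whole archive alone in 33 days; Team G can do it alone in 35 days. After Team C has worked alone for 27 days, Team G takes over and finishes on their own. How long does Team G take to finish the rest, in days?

In 27 days Team C does 27/33 = 9/11 of the job, leaving 2/11.
Team G works at 1/35 per day, so finishing takes 2/11 ÷ 1/35 = 70/11 days.

70/11 days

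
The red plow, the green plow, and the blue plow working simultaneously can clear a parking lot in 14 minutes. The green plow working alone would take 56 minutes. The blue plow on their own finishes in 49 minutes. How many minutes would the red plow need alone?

Combined rate is 1/14 per minute.
Known contribution: 1/56 + 1/49 = (7 + 8)/392 = 15/392 per minute.
So the red plow's rate is 1/14 − 15/392 = 13/392, meaning 392/13 minutes alone.

392/13 minutes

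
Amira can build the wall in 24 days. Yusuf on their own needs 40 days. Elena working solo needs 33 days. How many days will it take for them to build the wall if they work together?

Combined rate: 1/24 + 1/40 + 1/33 = (55 + 33 + 40)/1320 = 128/1320 = 16/165 per day.
Time = 1 ÷ (16/165) = 165/16 days.

165/16 days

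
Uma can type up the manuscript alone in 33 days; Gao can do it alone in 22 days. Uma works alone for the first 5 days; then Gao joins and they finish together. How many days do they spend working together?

In 5 days Uma does 5/33 of the job, leaving 28/33.
Uma and Gao together work at 5/66 per day, so finishing takes 28/33 ÷ 5/66 = 56/5 days.

56/5 days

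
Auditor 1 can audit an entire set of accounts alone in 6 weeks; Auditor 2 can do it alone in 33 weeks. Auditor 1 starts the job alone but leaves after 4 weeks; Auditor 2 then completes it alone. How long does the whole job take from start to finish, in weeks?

In 4 weeks Auditor 1 does 4/6 = 2/3 of the job, leaving 1/3.
Auditor 2 works at 1/33 per week, so finishing takes 1/3 ÷ 1/33 = 11 weeks.
Total time = 4 + 11 = 15 weeks.

15 weeks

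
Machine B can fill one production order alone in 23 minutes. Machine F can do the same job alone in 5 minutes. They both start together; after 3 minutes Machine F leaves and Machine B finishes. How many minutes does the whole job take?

46/5 minutes

In the first 3 minutes the combined rate is 28/115, so 84/115 of the job is done, leaving 31/115.
After Machine F leaves the rate is 1/23 per minute; the remaining 31/115 takes 31/5 minutes.
Total = 3 + 31/5 = 46/5 minutes.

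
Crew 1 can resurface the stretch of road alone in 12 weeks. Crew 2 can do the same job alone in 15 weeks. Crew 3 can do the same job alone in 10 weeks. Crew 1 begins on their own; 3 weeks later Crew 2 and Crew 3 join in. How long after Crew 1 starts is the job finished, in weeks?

6 weeks

In the first 3 weeks Crew 1 alone does 3/12 = 1/4 of the job, leaving 3/4.
Once everyone is working, combined rate: 1/12 + 1/15 + 1/10 = (5 + 4 + 6)/60 = 15/60 = 1/4 per week.
Remaining 3/4 at 1/4 per week takes 3 weeks.
Total from the start = 3 + 3 = 6 weeks.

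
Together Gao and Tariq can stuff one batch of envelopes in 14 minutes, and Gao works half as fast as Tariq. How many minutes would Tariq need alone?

21 minutes

Let Tariq's rate be r; then Gao's rate is (1/2)r, so together (1/2 + 1)r = (3/2)r = 1/14.
Thus r = 1/21 per minute.
Tariq alone: 21 minutes; Gao alone: 42 minutes.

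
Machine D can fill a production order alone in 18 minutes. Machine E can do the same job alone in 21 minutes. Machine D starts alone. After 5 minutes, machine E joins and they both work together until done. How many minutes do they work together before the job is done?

7 minutes

In the first 5 minutes machine D alone does 5/18 of the job, leaving 13/18.
Once everyone is working, combined rate: 1/18 + 1/21 = (7 + 6)/126 = 13/126 per minute.
Remaining 13/18 at 13/126 per minute takes 7 minutes.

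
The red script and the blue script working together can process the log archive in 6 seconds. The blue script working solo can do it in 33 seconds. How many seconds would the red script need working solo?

22/3 seconds

Combined rate is 1/6 per second.
Known contribution: 1/33 per second.
So the red script's rate is 1/6 − 1/33 = 3/22, meaning 22/3 seconds alone.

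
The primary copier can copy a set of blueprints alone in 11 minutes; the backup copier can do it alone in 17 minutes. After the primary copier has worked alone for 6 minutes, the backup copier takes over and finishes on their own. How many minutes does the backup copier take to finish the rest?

85/11 minutes

In 6 minutes the primary copier does 6/11 of the job, leaving 5/11.
The backup copier works at 1/17 per minute, so finishing takes 5/11 ÷ 1/17 = 85/11 minutes.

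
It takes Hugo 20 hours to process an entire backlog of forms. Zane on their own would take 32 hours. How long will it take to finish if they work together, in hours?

160/13 hours

Combined rate: 1/20 + 1/32 = (8 + 5)/160 = 13/160 per hour.
Time = 1 ÷ (13/160) = 160/13 hours.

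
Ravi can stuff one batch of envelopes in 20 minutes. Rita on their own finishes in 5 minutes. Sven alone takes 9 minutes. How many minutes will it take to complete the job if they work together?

36/13 minutes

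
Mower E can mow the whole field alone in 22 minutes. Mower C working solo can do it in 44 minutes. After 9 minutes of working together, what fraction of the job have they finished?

27/44

Combined rate: 1/22 + 1/44 = (2 + 1)/44 = 3/44 per minute.
In 9 minutes they complete 9·3/44 = 27/44 of the job.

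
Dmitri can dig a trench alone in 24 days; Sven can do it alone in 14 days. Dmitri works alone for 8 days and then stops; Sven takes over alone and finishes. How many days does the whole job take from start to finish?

In 8 days Dmitri does 8/24 = 1/3 of the job, leaving 2/3.
Sven works at 1/14 per day, so finishing takes 2/3 ÷ 1/14 = 28/3 days.
Total time = 8 + 28/3 = 52/3 days.

52/3 days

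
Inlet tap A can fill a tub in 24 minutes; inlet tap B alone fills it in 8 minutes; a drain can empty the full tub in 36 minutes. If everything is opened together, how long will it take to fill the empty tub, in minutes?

36/5 minutes

Net rate = 1/24 + 1/8 − 1/36 = (3 + 9 − 2)/72 = 10/72 = 5/36 per minute.
Filling time = 1 ÷ (5/36) = 36/5 minutes.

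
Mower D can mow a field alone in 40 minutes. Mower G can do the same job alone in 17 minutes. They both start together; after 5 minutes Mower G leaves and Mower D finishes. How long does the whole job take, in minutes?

480/17 minutes

In the first 5 minutes the combined rate is 57/680, so 57/136 of the job is done, leaving 79/136.
After Mower G leaves the rate is 1/40 per minute; the remaining 79/136 takes 395/17 minutes.
Total = 5 + 395/17 = 480/17 minutes.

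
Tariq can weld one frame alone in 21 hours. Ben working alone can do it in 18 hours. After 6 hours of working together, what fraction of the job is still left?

Combined rate: 1/21 + 1/18 = (6 + 7)/126 = 13/126 per hour.
In 6 hours they complete 6·13/126 = 13/21 of the job.
So 8/21 remains.

8/21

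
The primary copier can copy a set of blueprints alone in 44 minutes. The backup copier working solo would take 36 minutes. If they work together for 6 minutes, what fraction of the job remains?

Combined rate: 1/44 + 1/36 = (9 + 11)/396 = 20/396 = 5/99 per minute.
In 6 minutes they complete 6·5/99 = 10/33 of the job.
So 23/33 remains.

23/33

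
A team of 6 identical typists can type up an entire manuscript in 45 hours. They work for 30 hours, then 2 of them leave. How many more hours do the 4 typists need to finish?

One typist does 1/270 of the job per hour.
After 30 hours with 6 typists, 2/3 is done (1/3 left).
With 4 typists the rate is 4/270 = 2/135, so the rest takes 1/3 ÷ 2/135 = 45/2 hours.

45/2 hours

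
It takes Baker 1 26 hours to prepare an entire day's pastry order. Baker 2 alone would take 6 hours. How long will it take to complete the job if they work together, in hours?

Combined rate: 1/26 + 1/6 = (3 + 13)/78 = 16/78 = 8/39 per hour.
Time = 1 ÷ (8/39) = 39/8 hours.

39/8 hours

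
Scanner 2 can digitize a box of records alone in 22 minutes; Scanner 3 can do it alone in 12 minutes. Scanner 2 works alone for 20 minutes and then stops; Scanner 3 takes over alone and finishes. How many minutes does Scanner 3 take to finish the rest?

12/11 minutes

In 20 minutes Scanner 2 does 20/22 = 10/11 of the job, leaving 1/11.
Scanner 3 works at 1/12 per minute, so finishing takes 1/11 ÷ 1/12 = 12/11 minutes.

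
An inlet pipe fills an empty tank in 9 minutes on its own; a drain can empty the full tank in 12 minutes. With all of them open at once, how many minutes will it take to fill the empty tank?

Net rate = 1/9 − 1/12 = (4 − 3)/36 = 1/36 per minute.
Filling time = 1 ÷ (1/36) = 36 minutes.

36 minutes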